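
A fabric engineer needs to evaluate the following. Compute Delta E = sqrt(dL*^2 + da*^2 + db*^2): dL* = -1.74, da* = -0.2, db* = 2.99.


Formula: Delta E = sqrt(dL*^2 + da*^2 + db*^2)
Step 1: dL*^2 = (-1.74)^2 = 3.0276
Step 2: da*^2 = (-0.2)^2 = 0.04
Step 3: db*^2 = 2.99^2 = 8.9401
Step 4: Sum = 3.0276 + 0.04 + 8.9401 = 12.0077
Step 5: Delta E = sqrt(12.0077) = 3.47

3.47 Delta E


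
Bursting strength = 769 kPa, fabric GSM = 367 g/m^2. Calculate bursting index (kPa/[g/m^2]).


Formula: Bursting Index = Bursting Strength / Fabric GSM
BI = 769 kPa / 367 g/m^2
BI = 2.095 kPa/(g/m^2)

2.095 kPa/(g/m^2)


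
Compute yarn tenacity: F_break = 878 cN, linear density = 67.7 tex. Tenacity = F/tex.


Formula: Tenacity = Breaking force / Linear density
Tenacity = 878 cN / 67.7 tex
Tenacity = 12.97 cN/tex

12.97 cN/tex


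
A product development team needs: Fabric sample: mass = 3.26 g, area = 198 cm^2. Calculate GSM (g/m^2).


Formula: GSM = mass_g / area_m2
Step 1: Convert area: 198 cm^2 = 198 / 10000 = 0.0198 m^2
Step 2: GSM = 3.26 g / 0.0198 m^2 = 164.6 g/m^2

164.6 g/m^2


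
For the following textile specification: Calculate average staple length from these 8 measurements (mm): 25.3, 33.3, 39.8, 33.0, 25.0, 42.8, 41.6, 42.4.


Formula: Mean = sum of lengths / count
Sum = 25.3 + 33.3 + 39.8 + 33.0 + 25.0 + 42.8 + 41.6 + 42.4
Sum = 283.2 mm
Mean = 283.2 / 8 = 35.40 mm

35.40 mm


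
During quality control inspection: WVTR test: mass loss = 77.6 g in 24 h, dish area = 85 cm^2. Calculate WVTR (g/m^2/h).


Formula: WVTR = mass_loss / (area * time)
Step 1: Convert area: 85 cm^2 = 0.0085 m^2
Step 2: WVTR = 77.6 g / (0.0085 m^2 * 24 h)
Step 3: WVTR = 77.6 / 0.204 = 380.4 g/m^2/h

380.4 g/m^2/h


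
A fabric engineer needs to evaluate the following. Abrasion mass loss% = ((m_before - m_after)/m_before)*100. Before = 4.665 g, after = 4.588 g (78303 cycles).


Formula: Mass loss% = ((m_before - m_after) / m_before) * 100
Step 1: Mass loss = 4.665 - 4.588 = 0.077 g
Step 2: Ratio = 0.077 / 4.665 = 0.0165059
Step 3: Mass loss% = 0.0165059 * 100 = 1.65059% ≈ 1.65%

1.65%


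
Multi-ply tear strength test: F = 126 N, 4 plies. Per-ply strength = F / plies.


Formula: Per-ply strength = Total force / Number of plies
Per-ply = 126 N / 4
Per-ply = 31.5 N

31.5 N


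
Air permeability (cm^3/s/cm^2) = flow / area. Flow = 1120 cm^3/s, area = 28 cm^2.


Formula: Air Permeability = Airflow / Test Area
AP = 1120 cm^3/s / 28 cm^2
AP = 40.0 cm^3/s/cm^2

40.0 cm^3/s/cm^2


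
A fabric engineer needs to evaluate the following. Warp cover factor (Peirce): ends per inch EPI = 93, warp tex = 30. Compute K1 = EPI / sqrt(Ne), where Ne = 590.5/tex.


Formula: K1 = EPI / sqrt(Ne), with Ne = 590.5 / tex_warp
Step 1: Ne = 590.5 / 30 = 19.683
Step 2: sqrt(Ne) = sqrt(19.683) = 4.4366
Step 3: K1 = 93 / 4.4366 = 21.0

21.0


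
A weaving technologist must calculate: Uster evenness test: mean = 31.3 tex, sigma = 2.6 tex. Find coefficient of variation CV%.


Formula: CV% = (standard deviation / mean) * 100
Step 1: Ratio = 2.6 / 31.3 = 0.083067
Step 2: CV% = 0.083067 * 100 = 8.3067% ≈ 8.3%

8.3%


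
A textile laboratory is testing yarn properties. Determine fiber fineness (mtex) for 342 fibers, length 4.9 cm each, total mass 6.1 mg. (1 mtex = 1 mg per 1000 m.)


Formula: fineness (mtex) = mass (mg) / total length (km) = (mass_mg / total_length_m) * 1000
Step 1: Convert fiber length: 4.9 cm = 0.049 m
Step 2: Total fiber length = 342 * 0.049 = 16.758 m
Step 3: Linear density = 6.1 mg / 16.758 m = 0.3640 mg/m
Step 4: fineness = 0.3640 * 1000 = 364.0 mtex

364.0 mtex


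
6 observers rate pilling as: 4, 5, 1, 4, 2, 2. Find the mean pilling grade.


Formula: Mean = sum / count
Sum = 4 + 5 + 1 + 4 + 2 + 2 = 18
Mean = 18 / 6 = 3.0

3.0


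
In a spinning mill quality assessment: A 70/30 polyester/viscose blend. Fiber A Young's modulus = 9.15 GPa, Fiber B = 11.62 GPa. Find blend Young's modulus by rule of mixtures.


Formula: Blend property = (fraction_A * property_A) + (fraction_B * property_B)
Step 1: Contribution A = 70/100 * 9.15 GPa = 6.405 GPa
Step 2: Contribution B = 30/100 * 11.62 GPa = 3.486 GPa
Step 3: Blend Young's modulus = 6.405 + 3.486 = 9.891 GPa

9.891 GPa


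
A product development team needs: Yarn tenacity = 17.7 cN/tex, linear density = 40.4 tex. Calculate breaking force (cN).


Formula: Breaking force = Tenacity * Linear density
F = 17.7 cN/tex * 40.4 tex
F = 715.08 cN

715.08 cN


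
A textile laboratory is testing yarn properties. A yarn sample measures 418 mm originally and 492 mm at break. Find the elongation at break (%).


Formula: Elongation (%) = ((L_break - L0) / L0) * 100
Step 1: Extension = 492 - 418 = 74 mm
Step 2: Elongation = (74 / 418) * 100
Step 3: Elongation = 0.177033 * 100 = 17.7033% ≈ 17.7%

17.7%


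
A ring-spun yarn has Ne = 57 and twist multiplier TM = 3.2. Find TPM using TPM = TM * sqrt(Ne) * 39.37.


Formula: TPM = TM * sqrt(Ne) * 39.37
Step 1: sqrt(Ne) = sqrt(57) = 7.5498
Step 2: TM * sqrt(Ne) = 3.2 * 7.5498 = 24.1594
Step 3: TPM = 24.1594 * 39.37 = 951 twists/m

951 twists/m


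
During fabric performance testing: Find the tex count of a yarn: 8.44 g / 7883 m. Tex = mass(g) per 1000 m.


Formula: Tex = (mass_g / length_m) * 1000
Substituting: Tex = (8.44 / 7883) * 1000
Intermediate: 8.44 / 7883 = 0.00107066 g/m
Tex = 0.00107066 * 1000 = 1.07 tex

1.07 tex


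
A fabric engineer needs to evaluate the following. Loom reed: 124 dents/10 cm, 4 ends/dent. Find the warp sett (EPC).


Formula: EPC = (dents per 10 cm * ends per dent) / 10
Step 1: Total ends per 10 cm = 124 * 4 = 496
Step 2: EPC = 496 / 10 = 49.6 ends/cm

49.6 ends/cm


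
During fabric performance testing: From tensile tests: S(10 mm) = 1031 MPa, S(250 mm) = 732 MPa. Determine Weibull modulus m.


Formula: m = ln(L1/L2) / ln(S2/S1)
Step 1: ln(L1/L2) = ln(10/250) = -3.21888
Step 2: S2/S1 = 732/1031 = 0.70999
Step 3: ln(S2/S1) = ln(0.70999) = -0.34250
Step 4: m = -3.21888 / -0.34250 = 9.40

9.40 (Weibull m)


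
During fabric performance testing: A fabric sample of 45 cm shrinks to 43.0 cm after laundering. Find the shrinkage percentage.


Formula: Shrinkage% = ((L_before - L_after) / L_before) * 100
Step 1: Shrinkage = 45 - 43.0 = 2.0 cm
Step 2: Shrinkage% = (2.0 / 45) * 100
Step 3: Shrinkage% = 0.044444 * 100 = 4.4444% ≈ 4.4%

4.4%


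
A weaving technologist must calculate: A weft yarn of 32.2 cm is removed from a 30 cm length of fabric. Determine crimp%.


Formula: Crimp% = ((L_yarn - L_fabric) / L_fabric) * 100
Step 1: Extension = 32.2 - 30 = 2.2 cm
Step 2: Crimp% = (2.2 / 30) * 100
Step 3: Crimp% = 0.073333 * 100 = 7.3333% ≈ 7.3%

7.3%


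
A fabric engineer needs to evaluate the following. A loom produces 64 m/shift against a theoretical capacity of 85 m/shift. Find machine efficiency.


Formula: Efficiency% = (Actual output / Theoretical output) * 100
Efficiency% = (64 / 85) * 100
Efficiency% = 0.752941 * 100 = 75.2941% ≈ 75.3%

75.3%


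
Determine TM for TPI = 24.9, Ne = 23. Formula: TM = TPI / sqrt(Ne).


Formula: TM = TPI / sqrt(Ne)
Step 1: sqrt(Ne) = sqrt(23) = 4.7958
Step 2: TM = 24.9 / 4.7958 = 5.19

5.19 TM


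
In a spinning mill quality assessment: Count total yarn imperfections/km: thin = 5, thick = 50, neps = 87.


Formula: Total = thin places + thick places + neps
Total = 5 + 50 + 87
Total = 142 imperfections/km

142 imperfections/km


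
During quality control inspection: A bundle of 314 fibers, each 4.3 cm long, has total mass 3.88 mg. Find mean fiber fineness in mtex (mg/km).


Formula: fineness (mtex) = mass (mg) / total length (km) = (mass_mg / total_length_m) * 1000
Step 1: Convert fiber length: 4.3 cm = 0.043 m
Step 2: Total fiber length = 314 * 0.043 = 13.502 m
Step 3: Linear density = 3.88 mg / 13.502 m = 0.2874 mg/m
Step 4: fineness = 0.2874 * 1000 = 287.4 mtex

287.4 mtex


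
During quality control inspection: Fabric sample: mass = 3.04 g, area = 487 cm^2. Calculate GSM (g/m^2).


Formula: GSM = mass_g / area_m2
Step 1: Convert area: 487 cm^2 = 487 / 10000 = 0.0487 m^2
Step 2: GSM = 3.04 g / 0.0487 m^2 = 62.4 g/m^2

62.4 g/m^2


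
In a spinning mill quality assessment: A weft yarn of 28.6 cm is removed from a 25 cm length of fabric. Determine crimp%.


Formula: Crimp% = ((L_yarn - L_fabric) / L_fabric) * 100
Step 1: Extension = 28.6 - 25 = 3.6 cm
Step 2: Crimp% = (3.6 / 25) * 100
Step 3: Crimp% = 0.144 * 100 = 14.4%

14.4%


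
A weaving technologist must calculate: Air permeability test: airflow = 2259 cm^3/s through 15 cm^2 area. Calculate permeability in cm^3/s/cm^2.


Formula: Air Permeability = Airflow / Test Area
AP = 2259 cm^3/s / 15 cm^2
AP = 150.6 cm^3/s/cm^2

150.6 cm^3/s/cm^2


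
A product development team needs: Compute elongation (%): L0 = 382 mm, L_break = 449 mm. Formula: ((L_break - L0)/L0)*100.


Formula: Elongation (%) = ((L_break - L0) / L0) * 100
Step 1: Extension = 449 - 382 = 67 mm
Step 2: Elongation = (67 / 382) * 100
Step 3: Elongation = 0.175393 * 100 = 17.5393% ≈ 17.5%

17.5%


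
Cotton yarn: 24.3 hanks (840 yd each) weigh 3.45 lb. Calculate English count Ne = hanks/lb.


Formula: Ne = hanks / mass_lb
Substituting: Ne = 24.3 / 3.45
Ne = 7.0

7.0 Ne


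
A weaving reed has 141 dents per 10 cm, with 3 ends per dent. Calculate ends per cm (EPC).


Formula: EPC = (dents per 10 cm * ends per dent) / 10
Step 1: Total ends per 10 cm = 141 * 3 = 423
Step 2: EPC = 423 / 10 = 42.3 ends/cm

42.3 ends/cm


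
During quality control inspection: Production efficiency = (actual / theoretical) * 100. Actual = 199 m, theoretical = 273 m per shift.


Formula: Efficiency% = (Actual output / Theoretical output) * 100
Efficiency% = (199 / 273) * 100
Efficiency% = 0.728938 * 100 = 72.8938% ≈ 72.9%

72.9%


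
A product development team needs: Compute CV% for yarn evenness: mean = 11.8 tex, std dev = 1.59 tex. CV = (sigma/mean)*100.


Formula: CV% = (standard deviation / mean) * 100
Step 1: Ratio = 1.59 / 11.8 = 0.134746
Step 2: CV% = 0.134746 * 100 = 13.4746% ≈ 13.5%

13.5%


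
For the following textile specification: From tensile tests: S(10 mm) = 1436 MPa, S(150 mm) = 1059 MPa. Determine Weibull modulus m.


Formula: m = ln(L1/L2) / ln(S2/S1)
Step 1: ln(L1/L2) = ln(10/150) = -2.70805
Step 2: S2/S1 = 1059/1436 = 0.73747
Step 3: ln(S2/S1) = ln(0.73747) = -0.30453
Step 4: m = -2.70805 / -0.30453 = 8.89

8.89 (Weibull m)


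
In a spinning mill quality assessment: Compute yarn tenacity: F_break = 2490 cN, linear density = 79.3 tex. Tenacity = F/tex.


Formula: Tenacity = Breaking force / Linear density
Tenacity = 2490 cN / 79.3 tex
Tenacity = 31.40 cN/tex

31.40 cN/tex


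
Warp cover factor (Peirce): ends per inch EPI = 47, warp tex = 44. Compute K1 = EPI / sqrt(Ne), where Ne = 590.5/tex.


Formula: K1 = EPI / sqrt(Ne), with Ne = 590.5 / tex_warp
Step 1: Ne = 590.5 / 44 = 13.42
Step 2: sqrt(Ne) = sqrt(13.42) = 3.6633
Step 3: K1 = 47 / 3.6633 = 12.8

12.8


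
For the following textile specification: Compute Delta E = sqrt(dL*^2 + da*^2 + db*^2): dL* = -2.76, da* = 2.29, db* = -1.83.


Formula: Delta E = sqrt(dL*^2 + da*^2 + db*^2)
Step 1: dL*^2 = (-2.76)^2 = 7.6176
Step 2: da*^2 = 2.29^2 = 5.2441
Step 3: db*^2 = (-1.83)^2 = 3.3489
Step 4: Sum = 7.6176 + 5.2441 + 3.3489 = 16.2106
Step 5: Delta E = sqrt(16.2106) = 4.03

4.03 Delta E


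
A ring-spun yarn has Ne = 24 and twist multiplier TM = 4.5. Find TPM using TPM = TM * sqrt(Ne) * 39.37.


Formula: TPM = TM * sqrt(Ne) * 39.37
Step 1: sqrt(Ne) = sqrt(24) = 4.899
Step 2: TM * sqrt(Ne) = 4.5 * 4.899 = 22.0455
Step 3: TPM = 22.0455 * 39.37 = 868 twists/m

868 twists/m


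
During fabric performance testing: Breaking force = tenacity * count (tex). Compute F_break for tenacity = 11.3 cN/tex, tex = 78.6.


Formula: Breaking force = Tenacity * Linear density
F = 11.3 cN/tex * 78.6 tex
F = 888.18 cN

888.18 cN


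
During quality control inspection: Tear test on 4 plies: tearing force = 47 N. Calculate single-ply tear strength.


Formula: Per-ply strength = Total force / Number of plies
Per-ply = 47 N / 4
Per-ply = 11.75 N

11.75 N


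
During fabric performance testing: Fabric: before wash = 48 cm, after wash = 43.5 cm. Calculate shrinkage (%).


Formula: Shrinkage% = ((L_before - L_after) / L_before) * 100
Step 1: Shrinkage = 48 - 43.5 = 4.5 cm
Step 2: Shrinkage% = (4.5 / 48) * 100
Step 3: Shrinkage% = 0.09375 * 100 = 9.375% ≈ 9.4%

9.4%


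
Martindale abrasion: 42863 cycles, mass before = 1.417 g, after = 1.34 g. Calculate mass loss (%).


Formula: Mass loss% = ((m_before - m_after) / m_before) * 100
Step 1: Mass loss = 1.417 - 1.34 = 0.077 g
Step 2: Ratio = 0.077 / 1.417 = 0.0543402
Step 3: Mass loss% = 0.0543402 * 100 = 5.43402% ≈ 5.43%

5.43%


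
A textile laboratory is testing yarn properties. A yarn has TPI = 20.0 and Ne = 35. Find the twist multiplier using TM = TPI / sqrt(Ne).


Formula: TM = TPI / sqrt(Ne)
Step 1: sqrt(Ne) = sqrt(35) = 5.9161
Step 2: TM = 20.0 / 5.9161 = 3.38

3.38 TM


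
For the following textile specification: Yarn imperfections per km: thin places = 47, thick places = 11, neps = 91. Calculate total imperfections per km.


Formula: Total = thin places + thick places + neps
Total = 47 + 11 + 91
Total = 149 imperfections/km

149 imperfections/km


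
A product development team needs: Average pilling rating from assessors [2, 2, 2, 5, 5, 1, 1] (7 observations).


Formula: Mean = sum / count
Sum = 2 + 2 + 2 + 5 + 5 + 1 + 1 = 18
Mean = 18 / 7 = 2.6

2.6


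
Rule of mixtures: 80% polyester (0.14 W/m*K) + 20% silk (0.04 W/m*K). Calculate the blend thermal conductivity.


Formula: Blend property = (fraction_A * property_A) + (fraction_B * property_B)
Step 1: Contribution A = 80/100 * 0.14 W/m*K = 0.112 W/m*K
Step 2: Contribution B = 20/100 * 0.04 W/m*K = 0.008 W/m*K
Step 3: Blend thermal conductivity = 0.112 + 0.008 = 0.12 W/m*K

0.12 W/m*K


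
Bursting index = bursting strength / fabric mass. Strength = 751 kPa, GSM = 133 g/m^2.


Formula: Bursting Index = Bursting Strength / Fabric GSM
BI = 751 kPa / 133 g/m^2
BI = 5.647 kPa/(g/m^2)

5.647 kPa/(g/m^2)


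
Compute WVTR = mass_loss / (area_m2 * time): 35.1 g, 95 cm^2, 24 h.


Formula: WVTR = mass_loss / (area * time)
Step 1: Convert area: 95 cm^2 = 0.0095 m^2
Step 2: WVTR = 35.1 g / (0.0095 m^2 * 24 h)
Step 3: WVTR = 35.1 / 0.228 = 153.9 g/m^2/h

153.9 g/m^2/h


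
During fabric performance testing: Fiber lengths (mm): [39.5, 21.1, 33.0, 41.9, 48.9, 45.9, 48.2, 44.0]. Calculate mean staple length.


Formula: Mean = sum of lengths / count
Sum = 39.5 + 21.1 + 33.0 + 41.9 + 48.9 + 45.9 + 48.2 + 44.0
Sum = 322.5 mm
Mean = 322.5 / 8 = 40.31 mm

40.31 mm


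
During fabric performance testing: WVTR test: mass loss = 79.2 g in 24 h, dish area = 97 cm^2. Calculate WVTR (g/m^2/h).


Formula: WVTR = mass_loss / (area * time)
Step 1: Convert area: 97 cm^2 = 0.0097 m^2
Step 2: WVTR = 79.2 g / (0.0097 m^2 * 24 h)
Step 3: WVTR = 79.2 / 0.2328 = 340.2 g/m^2/h

340.2 g/m^2/h


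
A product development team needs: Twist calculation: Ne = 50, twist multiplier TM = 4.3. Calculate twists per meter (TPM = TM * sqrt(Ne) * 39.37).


Formula: TPM = TM * sqrt(Ne) * 39.37
Step 1: sqrt(Ne) = sqrt(50) = 7.0711
Step 2: TM * sqrt(Ne) = 4.3 * 7.0711 = 30.4057
Step 3: TPM = 30.4057 * 39.37 = 1197 twists/m

1197 twists/m


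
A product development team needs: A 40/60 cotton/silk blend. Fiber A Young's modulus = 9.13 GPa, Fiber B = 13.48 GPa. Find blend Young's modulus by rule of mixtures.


Formula: Blend property = (fraction_A * property_A) + (fraction_B * property_B)
Step 1: Contribution A = 40/100 * 9.13 GPa = 3.652 GPa
Step 2: Contribution B = 60/100 * 13.48 GPa = 8.088 GPa
Step 3: Blend Young's modulus = 3.652 + 8.088 = 11.74 GPa

11.74 GPa


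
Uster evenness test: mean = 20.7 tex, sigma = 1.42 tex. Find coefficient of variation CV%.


Formula: CV% = (standard deviation / mean) * 100
Step 1: Ratio = 1.42 / 20.7 = 0.068599
Step 2: CV% = 0.068599 * 100 = 6.8599% ≈ 6.9%

6.9%


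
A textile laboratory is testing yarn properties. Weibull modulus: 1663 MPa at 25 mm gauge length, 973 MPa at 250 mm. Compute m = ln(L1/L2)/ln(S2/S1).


Formula: m = ln(L1/L2) / ln(S2/S1)
Step 1: ln(L1/L2) = ln(25/250) = -2.30259
Step 2: S2/S1 = 973/1663 = 0.58509
Step 3: ln(S2/S1) = ln(0.58509) = -0.53599
Step 4: m = -2.30259 / -0.53599 = 4.30

4.30 (Weibull m)


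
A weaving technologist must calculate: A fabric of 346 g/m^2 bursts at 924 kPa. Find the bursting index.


Formula: Bursting Index = Bursting Strength / Fabric GSM
BI = 924 kPa / 346 g/m^2
BI = 2.671 kPa/(g/m^2)

2.671 kPa/(g/m^2)


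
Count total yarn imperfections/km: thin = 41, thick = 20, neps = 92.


Formula: Total = thin places + thick places + neps
Total = 41 + 20 + 92
Total = 153 imperfections/km

153 imperfections/km


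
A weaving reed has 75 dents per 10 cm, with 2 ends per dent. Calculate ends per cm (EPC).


Formula: EPC = (dents per 10 cm * ends per dent) / 10
Step 1: Total ends per 10 cm = 75 * 2 = 150
Step 2: EPC = 150 / 10 = 15.0 ends/cm

15.0 ends/cm


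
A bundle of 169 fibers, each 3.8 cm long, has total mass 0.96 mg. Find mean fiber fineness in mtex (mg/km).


Formula: fineness (mtex) = mass (mg) / total length (km) = (mass_mg / total_length_m) * 1000
Step 1: Convert fiber length: 3.8 cm = 0.038 m
Step 2: Total fiber length = 169 * 0.038 = 6.422 m
Step 3: Linear density = 0.96 mg / 6.422 m = 0.1495 mg/m
Step 4: fineness = 0.1495 * 1000 = 149.5 mtex

149.5 mtex


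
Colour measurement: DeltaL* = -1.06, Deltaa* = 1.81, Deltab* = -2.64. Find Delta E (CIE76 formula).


Formula: Delta E = sqrt(dL*^2 + da*^2 + db*^2)
Step 1: dL*^2 = (-1.06)^2 = 1.1236
Step 2: da*^2 = 1.81^2 = 3.2761
Step 3: db*^2 = (-2.64)^2 = 6.9696
Step 4: Sum = 1.1236 + 3.2761 + 6.9696 = 11.3693
Step 5: Delta E = sqrt(11.3693) = 3.37

3.37 Delta E


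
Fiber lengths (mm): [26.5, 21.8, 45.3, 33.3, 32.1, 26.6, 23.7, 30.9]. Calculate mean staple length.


Formula: Mean = sum of lengths / count
Sum = 26.5 + 21.8 + 45.3 + 33.3 + 32.1 + 26.6 + 23.7 + 30.9
Sum = 240.2 mm
Mean = 240.2 / 8 = 30.03 mm

30.03 mm


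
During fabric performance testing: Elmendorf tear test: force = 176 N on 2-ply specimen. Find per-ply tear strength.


Formula: Per-ply strength = Total force / Number of plies
Per-ply = 176 N / 2
Per-ply = 88 N

88 N


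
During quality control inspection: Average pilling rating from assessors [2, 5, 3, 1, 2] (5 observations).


Formula: Mean = sum / count
Sum = 2 + 5 + 3 + 1 + 2 = 13
Mean = 13 / 5 = 2.6

2.6


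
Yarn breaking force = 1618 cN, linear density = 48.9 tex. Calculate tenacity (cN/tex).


Formula: Tenacity = Breaking force / Linear density
Tenacity = 1618 cN / 48.9 tex
Tenacity = 33.09 cN/tex

33.09 cN/tex


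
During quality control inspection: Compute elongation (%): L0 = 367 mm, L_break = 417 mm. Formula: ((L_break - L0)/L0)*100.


Formula: Elongation (%) = ((L_break - L0) / L0) * 100
Step 1: Extension = 417 - 367 = 50 mm
Step 2: Elongation = (50 / 367) * 100
Step 3: Elongation = 0.13624 * 100 = 13.624% ≈ 13.6%

13.6%


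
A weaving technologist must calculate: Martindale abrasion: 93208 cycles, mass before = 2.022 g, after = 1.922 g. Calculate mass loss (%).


Formula: Mass loss% = ((m_before - m_after) / m_before) * 100
Step 1: Mass loss = 2.022 - 1.922 = 0.1 g
Step 2: Ratio = 0.1 / 2.022 = 0.049456
Step 3: Mass loss% = 0.049456 * 100 = 4.9456% ≈ 4.95%

4.95%


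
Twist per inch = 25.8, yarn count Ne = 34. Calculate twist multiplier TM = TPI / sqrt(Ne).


Formula: TM = TPI / sqrt(Ne)
Step 1: sqrt(Ne) = sqrt(34) = 5.831
Step 2: TM = 25.8 / 5.831 = 4.42

4.42 TM


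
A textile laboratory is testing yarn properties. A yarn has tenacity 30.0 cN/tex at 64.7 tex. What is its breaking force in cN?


Formula: Breaking force = Tenacity * Linear density
F = 30.0 cN/tex * 64.7 tex
F = 1941.00 cN

1941.00 cN


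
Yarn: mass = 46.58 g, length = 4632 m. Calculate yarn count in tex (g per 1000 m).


Formula: Tex = (mass_g / length_m) * 1000
Substituting: Tex = (46.58 / 4632) * 1000
Intermediate: 46.58 / 4632 = 0.01005613 g/m
Tex = 0.01005613 * 1000 = 10.06 tex

10.06 tex


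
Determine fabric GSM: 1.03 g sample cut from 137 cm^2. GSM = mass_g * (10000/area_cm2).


Formula: GSM = mass_g / area_m2
Step 1: Convert area: 137 cm^2 = 137 / 10000 = 0.0137 m^2
Step 2: GSM = 1.03 g / 0.0137 m^2 = 75.2 g/m^2

75.2 g/m^2


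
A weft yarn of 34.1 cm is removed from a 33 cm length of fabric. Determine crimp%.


Formula: Crimp% = ((L_yarn - L_fabric) / L_fabric) * 100
Step 1: Extension = 34.1 - 33 = 1.1 cm
Step 2: Crimp% = (1.1 / 33) * 100
Step 3: Crimp% = 0.033333 * 100 = 3.3333% ≈ 3.3%

3.3%


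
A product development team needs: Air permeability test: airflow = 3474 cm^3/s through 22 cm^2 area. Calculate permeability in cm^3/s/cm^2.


Formula: Air Permeability = Airflow / Test Area
AP = 3474 cm^3/s / 22 cm^2
AP = 157.9 cm^3/s/cm^2

157.9 cm^3/s/cm^2


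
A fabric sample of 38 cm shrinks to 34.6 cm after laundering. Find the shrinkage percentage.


Formula: Shrinkage% = ((L_before - L_after) / L_before) * 100
Step 1: Shrinkage = 38 - 34.6 = 3.4 cm
Step 2: Shrinkage% = (3.4 / 38) * 100
Step 3: Shrinkage% = 0.089474 * 100 = 8.9474% ≈ 8.9%

8.9%


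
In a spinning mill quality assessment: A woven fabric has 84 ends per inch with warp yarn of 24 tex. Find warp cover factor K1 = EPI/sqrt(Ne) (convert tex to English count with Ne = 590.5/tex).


Formula: K1 = EPI / sqrt(Ne), with Ne = 590.5 / tex_warp
Step 1: Ne = 590.5 / 24 = 24.604
Step 2: sqrt(Ne) = sqrt(24.604) = 4.9602
Step 3: K1 = 84 / 4.9602 = 16.9

16.9


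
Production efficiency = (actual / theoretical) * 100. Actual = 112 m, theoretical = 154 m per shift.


Formula: Efficiency% = (Actual output / Theoretical output) * 100
Efficiency% = (112 / 154) * 100
Efficiency% = 0.727273 * 100 = 72.7273% ≈ 72.7%

72.7%


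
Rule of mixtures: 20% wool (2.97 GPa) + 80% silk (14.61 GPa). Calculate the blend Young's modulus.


Formula: Blend property = (fraction_A * property_A) + (fraction_B * property_B)
Step 1: Contribution A = 20/100 * 2.97 GPa = 0.594 GPa
Step 2: Contribution B = 80/100 * 14.61 GPa = 11.688 GPa
Step 3: Blend Young's modulus = 0.594 + 11.688 = 12.282 GPa

12.282 GPa


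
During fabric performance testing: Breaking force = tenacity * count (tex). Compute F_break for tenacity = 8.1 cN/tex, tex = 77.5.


Formula: Breaking force = Tenacity * Linear density
F = 8.1 cN/tex * 77.5 tex
F = 627.75 cN

627.75 cN


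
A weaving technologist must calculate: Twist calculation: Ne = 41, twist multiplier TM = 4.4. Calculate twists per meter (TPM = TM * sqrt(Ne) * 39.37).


Formula: TPM = TM * sqrt(Ne) * 39.37
Step 1: sqrt(Ne) = sqrt(41) = 6.4031
Step 2: TM * sqrt(Ne) = 4.4 * 6.4031 = 28.1736
Step 3: TPM = 28.1736 * 39.37 = 1109 twists/m

1109 twists/m


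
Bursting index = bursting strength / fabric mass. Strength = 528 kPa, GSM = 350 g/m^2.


Formula: Bursting Index = Bursting Strength / Fabric GSM
BI = 528 kPa / 350 g/m^2
BI = 1.509 kPa/(g/m^2)

1.509 kPa/(g/m^2)


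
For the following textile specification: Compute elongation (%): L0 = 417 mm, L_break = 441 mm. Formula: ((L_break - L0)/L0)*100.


Formula: Elongation (%) = ((L_break - L0) / L0) * 100
Step 1: Extension = 441 - 417 = 24 mm
Step 2: Elongation = (24 / 417) * 100
Step 3: Elongation = 0.057554 * 100 = 5.7554% ≈ 5.8%

5.8%


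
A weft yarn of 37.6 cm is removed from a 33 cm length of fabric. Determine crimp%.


Formula: Crimp% = ((L_yarn - L_fabric) / L_fabric) * 100
Step 1: Extension = 37.6 - 33 = 4.6 cm
Step 2: Crimp% = (4.6 / 33) * 100
Step 3: Crimp% = 0.139394 * 100 = 13.9394% ≈ 13.9%

13.9%


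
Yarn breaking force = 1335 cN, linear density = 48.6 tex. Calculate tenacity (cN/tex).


Formula: Tenacity = Breaking force / Linear density
Tenacity = 1335 cN / 48.6 tex
Tenacity = 27.47 cN/tex

27.47 cN/tex


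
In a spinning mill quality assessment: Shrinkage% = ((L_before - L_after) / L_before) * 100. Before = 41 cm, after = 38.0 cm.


Formula: Shrinkage% = ((L_before - L_after) / L_before) * 100
Step 1: Shrinkage = 41 - 38.0 = 3.0 cm
Step 2: Shrinkage% = (3.0 / 41) * 100
Step 3: Shrinkage% = 0.073171 * 100 = 7.3171% ≈ 7.3%

7.3%


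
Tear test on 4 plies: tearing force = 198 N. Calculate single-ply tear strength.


Formula: Per-ply strength = Total force / Number of plies
Per-ply = 198 N / 4
Per-ply = 49.5 N

49.5 N


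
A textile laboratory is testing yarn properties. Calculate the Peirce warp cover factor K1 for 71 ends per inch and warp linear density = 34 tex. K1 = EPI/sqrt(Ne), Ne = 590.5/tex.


Formula: K1 = EPI / sqrt(Ne), with Ne = 590.5 / tex_warp
Step 1: Ne = 590.5 / 34 = 17.368
Step 2: sqrt(Ne) = sqrt(17.368) = 4.1675
Step 3: K1 = 71 / 4.1675 = 17.0

17.0


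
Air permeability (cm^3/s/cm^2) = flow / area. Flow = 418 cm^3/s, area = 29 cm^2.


Formula: Air Permeability = Airflow / Test Area
AP = 418 cm^3/s / 29 cm^2
AP = 14.4 cm^3/s/cm^2

14.4 cm^3/s/cm^2


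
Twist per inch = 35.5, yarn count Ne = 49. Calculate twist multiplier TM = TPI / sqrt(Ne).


Formula: TM = TPI / sqrt(Ne)
Step 1: sqrt(Ne) = sqrt(49) = 7
Step 2: TM = 35.5 / 7 = 5.07

5.07 TM


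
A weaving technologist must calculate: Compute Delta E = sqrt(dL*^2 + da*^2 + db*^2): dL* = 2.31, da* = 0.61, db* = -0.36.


Formula: Delta E = sqrt(dL*^2 + da*^2 + db*^2)
Step 1: dL*^2 = 2.31^2 = 5.3361
Step 2: da*^2 = 0.61^2 = 0.3721
Step 3: db*^2 = (-0.36)^2 = 0.1296
Step 4: Sum = 5.3361 + 0.3721 + 0.1296 = 5.8378
Step 5: Delta E = sqrt(5.8378) = 2.42

2.42 Delta E


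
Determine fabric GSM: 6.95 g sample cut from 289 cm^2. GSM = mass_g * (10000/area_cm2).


Formula: GSM = mass_g / area_m2
Step 1: Convert area: 289 cm^2 = 289 / 10000 = 0.0289 m^2
Step 2: GSM = 6.95 g / 0.0289 m^2 = 240.5 g/m^2

240.5 g/m^2


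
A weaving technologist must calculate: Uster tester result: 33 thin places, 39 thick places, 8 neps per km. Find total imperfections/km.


Formula: Total = thin places + thick places + neps
Total = 33 + 39 + 8
Total = 80 imperfections/km

80 imperfections/km


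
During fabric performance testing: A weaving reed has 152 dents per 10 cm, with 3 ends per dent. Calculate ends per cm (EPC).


Formula: EPC = (dents per 10 cm * ends per dent) / 10
Step 1: Total ends per 10 cm = 152 * 3 = 456
Step 2: EPC = 456 / 10 = 45.6 ends/cm

45.6 ends/cm


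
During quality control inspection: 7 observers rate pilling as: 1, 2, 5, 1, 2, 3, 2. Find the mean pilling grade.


Formula: Mean = sum / count
Sum = 1 + 2 + 5 + 1 + 2 + 3 + 2 = 16
Mean = 16 / 7 = 2.3

2.3


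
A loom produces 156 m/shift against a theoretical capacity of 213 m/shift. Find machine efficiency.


Formula: Efficiency% = (Actual output / Theoretical output) * 100
Efficiency% = (156 / 213) * 100
Efficiency% = 0.732394 * 100 = 73.2394% ≈ 73.2%

73.2%


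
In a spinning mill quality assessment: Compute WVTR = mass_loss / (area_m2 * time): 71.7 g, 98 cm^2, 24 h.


Formula: WVTR = mass_loss / (area * time)
Step 1: Convert area: 98 cm^2 = 0.0098 m^2
Step 2: WVTR = 71.7 g / (0.0098 m^2 * 24 h)
Step 3: WVTR = 71.7 / 0.2352 = 304.8 g/m^2/h

304.8 g/m^2/h


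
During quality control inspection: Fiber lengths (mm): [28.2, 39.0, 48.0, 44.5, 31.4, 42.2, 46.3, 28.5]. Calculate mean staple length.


Formula: Mean = sum of lengths / count
Sum = 28.2 + 39.0 + 48.0 + 44.5 + 31.4 + 42.2 + 46.3 + 28.5
Sum = 308.1 mm
Mean = 308.1 / 8 = 38.51 mm

38.51 mm


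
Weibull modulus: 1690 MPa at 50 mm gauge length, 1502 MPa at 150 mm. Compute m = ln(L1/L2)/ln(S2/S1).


Formula: m = ln(L1/L2) / ln(S2/S1)
Step 1: ln(L1/L2) = ln(50/150) = -1.09861
Step 2: S2/S1 = 1502/1690 = 0.88876
Step 3: ln(S2/S1) = ln(0.88876) = -0.11793
Step 4: m = -1.09861 / -0.11793 = 9.32

9.32 (Weibull m)


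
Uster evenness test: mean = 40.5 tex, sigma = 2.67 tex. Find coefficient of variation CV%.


Formula: CV% = (standard deviation / mean) * 100
Step 1: Ratio = 2.67 / 40.5 = 0.065926
Step 2: CV% = 0.065926 * 100 = 6.5926% ≈ 6.6%

6.6%


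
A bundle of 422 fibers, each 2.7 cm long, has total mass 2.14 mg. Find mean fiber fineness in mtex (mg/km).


Formula: fineness (mtex) = mass (mg) / total length (km) = (mass_mg / total_length_m) * 1000
Step 1: Convert fiber length: 2.7 cm = 0.027 m
Step 2: Total fiber length = 422 * 0.027 = 11.394 m
Step 3: Linear density = 2.14 mg / 11.394 m = 0.1878 mg/m
Step 4: fineness = 0.1878 * 1000 = 187.8 mtex

187.8 mtex


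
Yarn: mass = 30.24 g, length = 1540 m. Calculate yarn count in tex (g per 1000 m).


Formula: Tex = (mass_g / length_m) * 1000
Substituting: Tex = (30.24 / 1540) * 1000
Intermediate: 30.24 / 1540 = 0.01963636 g/m
Tex = 0.01963636 * 1000 = 19.64 tex

19.64 tex


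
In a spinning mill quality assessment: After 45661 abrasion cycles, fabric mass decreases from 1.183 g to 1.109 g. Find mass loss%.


Formula: Mass loss% = ((m_before - m_after) / m_before) * 100
Step 1: Mass loss = 1.183 - 1.109 = 0.074 g
Step 2: Ratio = 0.074 / 1.183 = 0.0625528
Step 3: Mass loss% = 0.0625528 * 100 = 6.25528% ≈ 6.26%

6.26%


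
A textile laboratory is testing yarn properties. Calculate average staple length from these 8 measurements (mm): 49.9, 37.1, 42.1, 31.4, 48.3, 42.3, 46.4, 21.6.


Formula: Mean = sum of lengths / count
Sum = 49.9 + 37.1 + 42.1 + 31.4 + 48.3 + 42.3 + 46.4 + 21.6
Sum = 319.1 mm
Mean = 319.1 / 8 = 39.89 mm

39.89 mm


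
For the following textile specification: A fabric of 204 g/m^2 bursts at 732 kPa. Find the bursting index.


Formula: Bursting Index = Bursting Strength / Fabric GSM
BI = 732 kPa / 204 g/m^2
BI = 3.588 kPa/(g/m^2)

3.588 kPa/(g/m^2)


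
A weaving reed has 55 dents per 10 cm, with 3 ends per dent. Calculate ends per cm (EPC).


Formula: EPC = (dents per 10 cm * ends per dent) / 10
Step 1: Total ends per 10 cm = 55 * 3 = 165
Step 2: EPC = 165 / 10 = 16.5 ends/cm

16.5 ends/cm


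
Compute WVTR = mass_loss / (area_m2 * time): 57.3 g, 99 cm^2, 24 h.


Formula: WVTR = mass_loss / (area * time)
Step 1: Convert area: 99 cm^2 = 0.0099 m^2
Step 2: WVTR = 57.3 g / (0.0099 m^2 * 24 h)
Step 3: WVTR = 57.3 / 0.2376 = 241.2 g/m^2/h

241.2 g/m^2/h


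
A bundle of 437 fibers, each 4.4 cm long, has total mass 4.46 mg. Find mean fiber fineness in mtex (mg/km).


Formula: fineness (mtex) = mass (mg) / total length (km) = (mass_mg / total_length_m) * 1000
Step 1: Convert fiber length: 4.4 cm = 0.044 m
Step 2: Total fiber length = 437 * 0.044 = 19.228 m
Step 3: Linear density = 4.46 mg / 19.228 m = 0.2320 mg/m
Step 4: fineness = 0.2320 * 1000 = 232.0 mtex

232.0 mtex


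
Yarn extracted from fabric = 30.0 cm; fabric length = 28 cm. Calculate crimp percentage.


Formula: Crimp% = ((L_yarn - L_fabric) / L_fabric) * 100
Step 1: Extension = 30.0 - 28 = 2.0 cm
Step 2: Crimp% = (2.0 / 28) * 100
Step 3: Crimp% = 0.071429 * 100 = 7.1429% ≈ 7.1%

7.1%


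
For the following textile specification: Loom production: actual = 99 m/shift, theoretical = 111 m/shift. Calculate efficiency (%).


Formula: Efficiency% = (Actual output / Theoretical output) * 100
Efficiency% = (99 / 111) * 100
Efficiency% = 0.891892 * 100 = 89.1892% ≈ 89.2%

89.2%


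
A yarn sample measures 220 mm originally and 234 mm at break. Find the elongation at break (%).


Formula: Elongation (%) = ((L_break - L0) / L0) * 100
Step 1: Extension = 234 - 220 = 14 mm
Step 2: Elongation = (14 / 220) * 100
Step 3: Elongation = 0.063636 * 100 = 6.3636% ≈ 6.4%

6.4%


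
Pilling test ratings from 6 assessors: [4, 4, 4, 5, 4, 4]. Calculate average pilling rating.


Formula: Mean = sum / count
Sum = 4 + 4 + 4 + 5 + 4 + 4 = 25
Mean = 25 / 6 = 4.2

4.2


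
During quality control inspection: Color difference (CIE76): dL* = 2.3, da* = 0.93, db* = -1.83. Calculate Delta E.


Formula: Delta E = sqrt(dL*^2 + da*^2 + db*^2)
Step 1: dL*^2 = 2.3^2 = 5.29
Step 2: da*^2 = 0.93^2 = 0.8649
Step 3: db*^2 = (-1.83)^2 = 3.3489
Step 4: Sum = 5.29 + 0.8649 + 3.3489 = 9.5038
Step 5: Delta E = sqrt(9.5038) = 3.08

3.08 Delta E


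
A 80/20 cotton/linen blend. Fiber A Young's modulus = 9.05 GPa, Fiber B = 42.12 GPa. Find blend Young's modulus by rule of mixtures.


Formula: Blend property = (fraction_A * property_A) + (fraction_B * property_B)
Step 1: Contribution A = 80/100 * 9.05 GPa = 7.24 GPa
Step 2: Contribution B = 20/100 * 42.12 GPa = 8.424 GPa
Step 3: Blend Young's modulus = 7.24 + 8.424 = 15.664 GPa

15.664 GPa


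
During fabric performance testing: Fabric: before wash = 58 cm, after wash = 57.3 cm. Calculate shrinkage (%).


Formula: Shrinkage% = ((L_before - L_after) / L_before) * 100
Step 1: Shrinkage = 58 - 57.3 = 0.7 cm
Step 2: Shrinkage% = (0.7 / 58) * 100
Step 3: Shrinkage% = 0.012069 * 100 = 1.2069% ≈ 1.2%

1.2%


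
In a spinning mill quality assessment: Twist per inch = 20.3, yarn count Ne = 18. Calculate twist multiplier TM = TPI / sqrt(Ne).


Formula: TM = TPI / sqrt(Ne)
Step 1: sqrt(Ne) = sqrt(18) = 4.2426
Step 2: TM = 20.3 / 4.2426 = 4.78

4.78 TM


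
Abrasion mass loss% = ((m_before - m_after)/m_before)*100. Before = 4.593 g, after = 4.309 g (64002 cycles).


Formula: Mass loss% = ((m_before - m_after) / m_before) * 100
Step 1: Mass loss = 4.593 - 4.309 = 0.284 g
Step 2: Ratio = 0.284 / 4.593 = 0.0618332
Step 3: Mass loss% = 0.0618332 * 100 = 6.18332% ≈ 6.18%

6.18%


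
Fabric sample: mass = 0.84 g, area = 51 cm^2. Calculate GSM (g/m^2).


Formula: GSM = mass_g / area_m2
Step 1: Convert area: 51 cm^2 = 51 / 10000 = 0.0051 m^2
Step 2: GSM = 0.84 g / 0.0051 m^2 = 164.7 g/m^2

164.7 g/m^2


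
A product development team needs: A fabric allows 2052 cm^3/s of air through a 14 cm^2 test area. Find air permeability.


Formula: Air Permeability = Airflow / Test Area
AP = 2052 cm^3/s / 14 cm^2
AP = 146.6 cm^3/s/cm^2

146.6 cm^3/s/cm^2


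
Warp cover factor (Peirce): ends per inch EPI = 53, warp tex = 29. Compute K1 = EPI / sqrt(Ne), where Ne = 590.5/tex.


Formula: K1 = EPI / sqrt(Ne), with Ne = 590.5 / tex_warp
Step 1: Ne = 590.5 / 29 = 20.362
Step 2: sqrt(Ne) = sqrt(20.362) = 4.5124
Step 3: K1 = 53 / 4.5124 = 11.7

11.7


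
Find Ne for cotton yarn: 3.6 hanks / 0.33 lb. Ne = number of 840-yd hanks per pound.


Formula: Ne = hanks / mass_lb
Substituting: Ne = 3.6 / 0.33
Ne = 10.9

10.9 Ne


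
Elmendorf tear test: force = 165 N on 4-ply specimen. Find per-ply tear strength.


Formula: Per-ply strength = Total force / Number of plies
Per-ply = 165 N / 4
Per-ply = 41.25 N

41.25 N


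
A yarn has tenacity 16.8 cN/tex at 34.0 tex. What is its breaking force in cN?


Formula: Breaking force = Tenacity * Linear density
F = 16.8 cN/tex * 34.0 tex
F = 571.20 cN

571.20 cN


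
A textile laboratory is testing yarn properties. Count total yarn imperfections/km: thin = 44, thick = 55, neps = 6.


Formula: Total = thin places + thick places + neps
Total = 44 + 55 + 6
Total = 105 imperfections/km

105 imperfections/km


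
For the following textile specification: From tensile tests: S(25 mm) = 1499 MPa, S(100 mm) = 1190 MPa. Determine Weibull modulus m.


Formula: m = ln(L1/L2) / ln(S2/S1)
Step 1: ln(L1/L2) = ln(25/100) = -1.38629
Step 2: S2/S1 = 1190/1499 = 0.79386
Step 3: ln(S2/S1) = ln(0.79386) = -0.23085
Step 4: m = -1.38629 / -0.23085 = 6.01

6.01 (Weibull m)


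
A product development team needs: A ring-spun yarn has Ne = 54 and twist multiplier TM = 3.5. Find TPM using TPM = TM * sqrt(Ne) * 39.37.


Formula: TPM = TM * sqrt(Ne) * 39.37
Step 1: sqrt(Ne) = sqrt(54) = 7.3485
Step 2: TM * sqrt(Ne) = 3.5 * 7.3485 = 25.7198
Step 3: TPM = 25.7198 * 39.37 = 1013 twists/m

1013 twists/m


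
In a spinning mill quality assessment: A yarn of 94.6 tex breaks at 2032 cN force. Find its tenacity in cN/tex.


Formula: Tenacity = Breaking force / Linear density
Tenacity = 2032 cN / 94.6 tex
Tenacity = 21.48 cN/tex

21.48 cN/tex


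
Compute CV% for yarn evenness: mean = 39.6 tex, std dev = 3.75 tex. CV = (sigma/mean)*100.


Formula: CV% = (standard deviation / mean) * 100
Step 1: Ratio = 3.75 / 39.6 = 0.094697
Step 2: CV% = 0.094697 * 100 = 9.4697% ≈ 9.5%

9.5%


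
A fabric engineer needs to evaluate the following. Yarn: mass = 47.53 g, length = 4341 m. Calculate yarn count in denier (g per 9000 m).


Formula: den = (mass_g / length_m) * 9000
Substituting: den = (47.53 / 4341) * 9000
Intermediate: 47.53 / 4341 = 0.01094909 g/m
den = 0.01094909 * 9000 = 98.5 denier

98.5 denier


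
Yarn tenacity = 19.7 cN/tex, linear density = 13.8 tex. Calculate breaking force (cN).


Formula: Breaking force = Tenacity * Linear density
F = 19.7 cN/tex * 13.8 tex
F = 271.86 cN

271.86 cN


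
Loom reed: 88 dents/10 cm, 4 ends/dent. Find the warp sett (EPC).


Formula: EPC = (dents per 10 cm * ends per dent) / 10
Step 1: Total ends per 10 cm = 88 * 4 = 352
Step 2: EPC = 352 / 10 = 35.2 ends/cm

35.2 ends/cm


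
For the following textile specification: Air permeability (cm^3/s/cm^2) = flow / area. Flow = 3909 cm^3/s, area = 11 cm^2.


Formula: Air Permeability = Airflow / Test Area
AP = 3909 cm^3/s / 11 cm^2
AP = 355.4 cm^3/s/cm^2

355.4 cm^3/s/cm^2


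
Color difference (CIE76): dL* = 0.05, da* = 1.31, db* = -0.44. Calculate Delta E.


Formula: Delta E = sqrt(dL*^2 + da*^2 + db*^2)
Step 1: dL*^2 = 0.05^2 = 0.0025
Step 2: da*^2 = 1.31^2 = 1.7161
Step 3: db*^2 = (-0.44)^2 = 0.1936
Step 4: Sum = 0.0025 + 1.7161 + 0.1936 = 1.9122
Step 5: Delta E = sqrt(1.9122) = 1.38

1.38 Delta E


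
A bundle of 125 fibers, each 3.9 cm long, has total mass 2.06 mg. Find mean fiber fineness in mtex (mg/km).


Formula: fineness (mtex) = mass (mg) / total length (km) = (mass_mg / total_length_m) * 1000
Step 1: Convert fiber length: 3.9 cm = 0.039 m
Step 2: Total fiber length = 125 * 0.039 = 4.875 m
Step 3: Linear density = 2.06 mg / 4.875 m = 0.4226 mg/m
Step 4: fineness = 0.4226 * 1000 = 422.6 mtex

422.6 mtex


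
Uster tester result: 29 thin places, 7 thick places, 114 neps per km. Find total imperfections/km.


Formula: Total = thin places + thick places + neps
Total = 29 + 7 + 114
Total = 150 imperfections/km

150 imperfections/km


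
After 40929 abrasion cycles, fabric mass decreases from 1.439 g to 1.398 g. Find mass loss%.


Formula: Mass loss% = ((m_before - m_after) / m_before) * 100
Step 1: Mass loss = 1.439 - 1.398 = 0.041 g
Step 2: Ratio = 0.041 / 1.439 = 0.028492
Step 3: Mass loss% = 0.028492 * 100 = 2.8492% ≈ 2.85%

2.85%


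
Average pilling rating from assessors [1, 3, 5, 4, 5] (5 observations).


Formula: Mean = sum / count
Sum = 1 + 3 + 5 + 4 + 5 = 18
Mean = 18 / 5 = 3.6

3.6


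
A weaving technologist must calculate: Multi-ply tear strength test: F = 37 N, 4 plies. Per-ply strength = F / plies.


Formula: Per-ply strength = Total force / Number of plies
Per-ply = 37 N / 4
Per-ply = 9.25 N

9.25 N


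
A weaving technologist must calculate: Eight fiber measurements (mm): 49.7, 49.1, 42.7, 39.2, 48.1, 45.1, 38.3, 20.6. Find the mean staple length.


Formula: Mean = sum of lengths / count
Sum = 49.7 + 49.1 + 42.7 + 39.2 + 48.1 + 45.1 + 38.3 + 20.6
Sum = 332.8 mm
Mean = 332.8 / 8 = 41.60 mm

41.60 mm


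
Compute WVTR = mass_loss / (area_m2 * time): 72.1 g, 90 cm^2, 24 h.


Formula: WVTR = mass_loss / (area * time)
Step 1: Convert area: 90 cm^2 = 0.009 m^2
Step 2: WVTR = 72.1 g / (0.009 m^2 * 24 h)
Step 3: WVTR = 72.1 / 0.216 = 333.8 g/m^2/h

333.8 g/m^2/h


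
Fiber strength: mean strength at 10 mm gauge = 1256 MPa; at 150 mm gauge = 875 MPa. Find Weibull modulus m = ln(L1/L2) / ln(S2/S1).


Formula: m = ln(L1/L2) / ln(S2/S1)
Step 1: ln(L1/L2) = ln(10/150) = -2.70805
Step 2: S2/S1 = 875/1256 = 0.69666
Step 3: ln(S2/S1) = ln(0.69666) = -0.36146
Step 4: m = -2.70805 / -0.36146 = 7.49

7.49 (Weibull m)
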